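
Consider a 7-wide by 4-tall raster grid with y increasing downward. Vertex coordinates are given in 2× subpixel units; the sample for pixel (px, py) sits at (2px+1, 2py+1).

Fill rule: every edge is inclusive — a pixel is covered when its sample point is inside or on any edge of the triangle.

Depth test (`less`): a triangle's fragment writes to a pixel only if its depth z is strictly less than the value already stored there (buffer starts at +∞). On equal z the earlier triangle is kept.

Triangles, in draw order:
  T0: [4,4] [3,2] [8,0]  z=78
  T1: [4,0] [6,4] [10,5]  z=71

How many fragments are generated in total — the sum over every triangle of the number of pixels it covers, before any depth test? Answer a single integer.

T0:
  2·area = 12
  edge (4, 4)→(3, 2): d=(-1,-2) inclusive
  edge (3, 2)→(8, 0): d=(5,-2) inclusive
  edge (8, 0)→(4, 4): d=(-4,4) inclusive
    (3,0)@(7, 1): e=[9,3,0] → X  [on edge]
    (4,0)@(9, 1): e=[13,7,-8] → .
    (2,1)@(5, 3): e=[3,9,0] → X  [on edge]
    (3,1)@(7, 3): e=[7,13,-8] → .
    (1,2)@(3, 5): e=[-3,15,0] → .  [on edge]
    (2,2)@(5, 5): e=[1,19,-8] → .
    (0,3)@(1, 7): e=[-9,21,0] → .  [on edge]
  covered (2 px):
    . . . X . . .
    . . X . . . .
    . . . . . . .
    . . . . . . .
T1:
  2·area = 14  (B↔C swapped to make it positive)
  edge (4, 0)→(10, 5): d=(6,5) inclusive
  edge (10, 5)→(6, 4): d=(-4,-1) inclusive
  edge (6, 4)→(4, 0): d=(-2,-4) inclusive
    (2,0)@(5, 1): e=[1,11,2] → X
    (3,0)@(7, 1): e=[-9,13,10] → .
    (2,1)@(5, 3): e=[13,3,-2] → .
    (3,1)@(7, 3): e=[3,5,6] → X
    (4,1)@(9, 3): e=[-7,7,14] → .
    (3,2)@(7, 5): e=[15,-3,2] → .
  covered (2 px):
    . . X . . . .
    . . . X . . .
    . . . . . . .
    . . . . . . .

Answer: 4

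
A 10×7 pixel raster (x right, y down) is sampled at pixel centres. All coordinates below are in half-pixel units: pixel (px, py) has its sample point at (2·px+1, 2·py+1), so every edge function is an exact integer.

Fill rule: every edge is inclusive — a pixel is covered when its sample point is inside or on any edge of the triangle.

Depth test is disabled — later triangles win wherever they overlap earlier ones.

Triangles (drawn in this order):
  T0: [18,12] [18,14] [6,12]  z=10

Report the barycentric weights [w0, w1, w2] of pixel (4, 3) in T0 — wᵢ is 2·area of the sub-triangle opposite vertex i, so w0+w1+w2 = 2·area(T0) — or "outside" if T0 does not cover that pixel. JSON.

T0:
  2·area = 24
  edge (18, 12)→(18, 14): d=(0,2) inclusive
  edge (18, 14)→(6, 12): d=(-12,-2) inclusive
  edge (6, 12)→(18, 12): d=(12,0) inclusive
    (6,6)@(13, 13): e=[10,2,12] → █
    (7,6)@(15, 13): e=[6,6,12] → █
    (8,6)@(17, 13): e=[2,10,12] → █
    (9,6)@(19, 13): e=[-2,14,12] → ·
  covered (3 px):
    · · · · · · · · · ·
    · · · · · · · · · ·
    · · · · · · · · · ·
    · · · · · · · · · ·
    · · · · · · · · · ·
    · · · · · · · · · ·
    · · · · · · █ █ █ ·

Final: "outside"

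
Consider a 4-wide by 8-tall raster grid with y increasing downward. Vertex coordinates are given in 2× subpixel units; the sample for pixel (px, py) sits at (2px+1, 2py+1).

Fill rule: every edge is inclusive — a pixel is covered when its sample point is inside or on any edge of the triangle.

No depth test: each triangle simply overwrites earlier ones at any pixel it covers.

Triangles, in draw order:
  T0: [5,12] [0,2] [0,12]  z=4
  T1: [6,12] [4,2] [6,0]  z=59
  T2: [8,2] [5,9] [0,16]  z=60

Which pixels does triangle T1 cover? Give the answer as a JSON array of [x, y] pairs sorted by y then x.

T0:
  2·area = 50  (B↔C swapped to make it positive)
  edge (5, 12)→(0, 12): d=(-5,0) inclusive
  edge (0, 12)→(0, 2): d=(0,-10) inclusive
  edge (0, 2)→(5, 12): d=(5,10) inclusive
    (0,2)@(1, 5): e=[35,10,5] → █
    (1,2)@(3, 5): e=[35,30,-15] → ·
    (0,3)@(1, 7): e=[25,10,15] → █
    (1,3)@(3, 7): e=[25,30,-5] → ·
    (0,4)@(1, 9): e=[15,10,25] → █
    (1,4)@(3, 9): e=[15,30,5] → █
    (2,4)@(5, 9): e=[15,50,-15] → ·
    (0,5)@(1, 11): e=[5,10,35] → █
    (2,5)@(5, 11): e=[5,50,-5] → ·
    (0,6)@(1, 13): e=[-5,10,45] → ·
    (1,6)@(3, 13): e=[-5,30,25] → ·
  covered (6 px):
    · · · ·
    · · · ·
    █ · · ·
    █ · · ·
    █ █ · ·
    █ █ · ·
    · · · ·
    · · · ·
T1:
  2·area = 24
  edge (6, 12)→(4, 2): d=(-2,-10) inclusive
  edge (4, 2)→(6, 0): d=(2,-2) inclusive
  edge (6, 0)→(6, 12): d=(0,12) inclusive
    (2,0)@(5, 1): e=[12,0,12] → █  [on edge]
    (3,0)@(7, 1): e=[32,4,-12] → ·
    (1,1)@(3, 3): e=[-12,0,36] → ·  [on edge]
    (2,1)@(5, 3): e=[8,4,12] → █
    (3,1)@(7, 3): e=[28,8,-12] → ·
    (0,2)@(1, 5): e=[-36,0,60] → ·  [on edge]
    (2,2)@(5, 5): e=[4,8,12] → █
    (3,2)@(7, 5): e=[24,12,-12] → ·
    (2,3)@(5, 7): e=[0,12,12] → █  [on edge]
    (3,3)@(7, 7): e=[20,16,-12] → ·
    (2,4)@(5, 9): e=[-4,16,12] → ·
  covered (4 px):
    · · █ ·
    · · █ ·
    · · █ ·
    · · █ ·
    · · · ·
    · · · ·
    · · · ·
    · · · ·
T2:
  2·area = 14
  edge (8, 2)→(5, 9): d=(-3,7) inclusive
  edge (5, 9)→(0, 16): d=(-5,7) inclusive
  edge (0, 16)→(8, 2): d=(8,-14) inclusive
    (2,4)@(5, 9): e=[0,0,14] → █  [on edge]
    (3,4)@(7, 9): e=[-14,-14,42] → ·
    (1,5)@(3, 11): e=[8,4,2] → █
    (2,5)@(5, 11): e=[-6,-10,30] → ·
    (1,6)@(3, 13): e=[2,-6,18] → ·
  covered (2 px):
    · · · ·
    · · · ·
    · · · ·
    · · · ·
    · · █ ·
    · █ · ·
    · · · ·
    · · · ·

Answer: [[2,0],[2,1],[2,2],[2,3]]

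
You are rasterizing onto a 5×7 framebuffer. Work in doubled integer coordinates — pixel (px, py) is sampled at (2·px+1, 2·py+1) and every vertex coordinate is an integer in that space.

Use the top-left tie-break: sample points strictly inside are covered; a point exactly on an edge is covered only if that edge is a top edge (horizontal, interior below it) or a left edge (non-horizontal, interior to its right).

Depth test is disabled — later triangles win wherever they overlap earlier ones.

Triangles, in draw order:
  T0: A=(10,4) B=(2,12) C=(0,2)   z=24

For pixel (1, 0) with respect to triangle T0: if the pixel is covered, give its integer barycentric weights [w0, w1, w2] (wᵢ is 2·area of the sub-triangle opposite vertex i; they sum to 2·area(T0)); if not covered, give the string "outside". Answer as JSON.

T0:
  2·area = 96
  edge (10, 4)→(2, 12): d=(-8,8) right/bottom  bias=-1
  edge (2, 12)→(0, 2): d=(-2,-10) top-left  bias=+0
  edge (0, 2)→(10, 4): d=(10,2) right/bottom  bias=-1
    (0,1)@(1, 3): e=[80,8,8] → #
    (1,1)@(3, 3): e=[64,28,4] → #
    (2,1)@(5, 3): e=[48,48,0] → ·  [on edge]
    (0,2)@(1, 5): e=[64,4,28] → #
    (2,2)@(5, 5): e=[32,44,20] → #
    (3,2)@(7, 5): e=[16,64,16] → #
    (4,2)@(9, 5): e=[0,84,12] → ·  [on edge]
    (0,3)@(1, 7): e=[48,0,48] → #  [on edge]
    (3,3)@(7, 7): e=[0,60,36] → ·  [on edge]
    (0,4)@(1, 9): e=[32,-4,68] → ·
    (1,4)@(3, 9): e=[16,16,64] → #
    (2,4)@(5, 9): e=[0,36,60] → ·  [on edge]
    (1,5)@(3, 11): e=[0,12,84] → ·  [on edge]
    (0,6)@(1, 13): e=[0,-12,108] → ·  [on edge]
  covered (10 px):
    · · · · ·
    # # · · ·
    # # # # ·
    # # # · ·
    · # · · ·
    · · · · ·
    · · · · ·

Final: "outside"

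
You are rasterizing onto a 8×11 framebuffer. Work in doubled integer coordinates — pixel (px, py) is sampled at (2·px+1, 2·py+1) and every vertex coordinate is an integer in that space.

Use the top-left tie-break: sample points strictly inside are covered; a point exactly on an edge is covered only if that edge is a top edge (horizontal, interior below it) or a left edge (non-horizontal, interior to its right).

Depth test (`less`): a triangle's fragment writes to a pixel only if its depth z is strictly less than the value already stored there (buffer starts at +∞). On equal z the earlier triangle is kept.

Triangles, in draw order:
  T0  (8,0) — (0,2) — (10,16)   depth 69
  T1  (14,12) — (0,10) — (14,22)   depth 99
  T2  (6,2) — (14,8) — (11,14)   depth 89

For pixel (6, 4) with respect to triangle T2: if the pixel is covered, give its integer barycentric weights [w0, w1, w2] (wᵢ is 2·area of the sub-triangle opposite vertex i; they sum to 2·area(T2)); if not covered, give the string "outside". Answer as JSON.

T0:
  2·area = 132  (B↔C swapped to make it positive)
  edge (8, 0)→(10, 16): d=(2,16) right/bottom  bias=-1
  edge (10, 16)→(0, 2): d=(-10,-14) top-left  bias=+0
  edge (0, 2)→(8, 0): d=(8,-2) top-left  bias=+0
    (2,0)@(5, 1): e=[50,80,2] → █
    (3,0)@(7, 1): e=[18,108,6] → █
    (4,0)@(9, 1): e=[-14,136,10] → ·
    (0,1)@(1, 3): e=[118,4,10] → █
    (1,1)@(3, 3): e=[86,32,14] → █
    (4,1)@(9, 3): e=[-10,116,26] → ·
    (0,2)@(1, 5): e=[122,-16,26] → ·
    (1,2)@(3, 5): e=[90,12,30] → █
    (4,2)@(9, 5): e=[-6,96,42] → ·
    (1,3)@(3, 7): e=[94,-8,46] → ·
    (2,3)@(5, 7): e=[62,20,50] → █
    (4,3)@(9, 7): e=[-2,76,58] → ·
    (2,4)@(5, 9): e=[66,0,66] → █  [on edge]
  covered (17 px):
    · · █ █ · · · ·
    █ █ █ █ · · · ·
    · █ █ █ · · · ·
    · · █ █ · · · ·
    · · █ █ █ · · ·
    · · · █ █ · · ·
    · · · · █ · · ·
    · · · · · · · ·
    · · · · · · · ·
    · · · · · · · ·
    · · · · · · · ·
T1:
  2·area = 140  (B↔C swapped to make it positive)
  edge (14, 12)→(14, 22): d=(0,10) right/bottom  bias=-1
  edge (14, 22)→(0, 10): d=(-14,-12) top-left  bias=+0
  edge (0, 10)→(14, 12): d=(14,2) right/bottom  bias=-1
    (1,5)@(3, 11): e=[110,22,8] → █
    (2,5)@(5, 11): e=[90,46,4] → █
    (3,5)@(7, 11): e=[70,70,0] → ·  [on edge]
    (1,6)@(3, 13): e=[110,-6,36] → ·
    (2,6)@(5, 13): e=[90,18,32] → █
    (3,6)@(7, 13): e=[70,42,28] → █
    (4,6)@(9, 13): e=[50,66,24] → █
    (5,6)@(11, 13): e=[30,90,20] → █
    (6,6)@(13, 13): e=[10,114,16] → █
    (7,6)@(15, 13): e=[-10,138,12] → ·
    (2,7)@(5, 15): e=[90,-10,60] → ·
    (3,7)@(7, 15): e=[70,14,56] → █
  covered (17 px):
    · · · · · · · ·
    · · · · · · · ·
    · · · · · · · ·
    · · · · · · · ·
    · · · · · · · ·
    · █ █ · · · · ·
    · · █ █ █ █ █ ·
    · · · █ █ █ █ ·
    · · · · █ █ █ ·
    · · · · · █ █ ·
    · · · · · · █ ·
T2:
  2·area = 66
  edge (6, 2)→(14, 8): d=(8,6) right/bottom  bias=-1
  edge (14, 8)→(11, 14): d=(-3,6) right/bottom  bias=-1
  edge (11, 14)→(6, 2): d=(-5,-12) top-left  bias=+0
    (3,1)@(7, 3): e=[2,57,7] → █
    (4,1)@(9, 3): e=[-10,45,31] → ·
    (3,2)@(7, 5): e=[18,51,-3] → ·
    (4,2)@(9, 5): e=[6,39,21] → █
    (5,2)@(11, 5): e=[-6,27,45] → ·
    (4,3)@(9, 7): e=[22,33,11] → █
    (5,3)@(11, 7): e=[10,21,35] → █
    (6,3)@(13, 7): e=[-2,9,59] → ·
    (4,4)@(9, 9): e=[38,27,1] → █
    (6,4)@(13, 9): e=[14,3,49] → █
    (7,4)@(15, 9): e=[2,-9,73] → ·
    (4,5)@(9, 11): e=[54,21,-9] → ·
  covered (9 px):
    · · · · · · · ·
    · · · █ · · · ·
    · · · · █ · · ·
    · · · · █ █ · ·
    · · · · █ █ █ ·
    · · · · · █ · ·
    · · · · · █ · ·
    · · · · · · · ·
    · · · · · · · ·
    · · · · · · · ·
    · · · · · · · ·

Final: [3,49,14]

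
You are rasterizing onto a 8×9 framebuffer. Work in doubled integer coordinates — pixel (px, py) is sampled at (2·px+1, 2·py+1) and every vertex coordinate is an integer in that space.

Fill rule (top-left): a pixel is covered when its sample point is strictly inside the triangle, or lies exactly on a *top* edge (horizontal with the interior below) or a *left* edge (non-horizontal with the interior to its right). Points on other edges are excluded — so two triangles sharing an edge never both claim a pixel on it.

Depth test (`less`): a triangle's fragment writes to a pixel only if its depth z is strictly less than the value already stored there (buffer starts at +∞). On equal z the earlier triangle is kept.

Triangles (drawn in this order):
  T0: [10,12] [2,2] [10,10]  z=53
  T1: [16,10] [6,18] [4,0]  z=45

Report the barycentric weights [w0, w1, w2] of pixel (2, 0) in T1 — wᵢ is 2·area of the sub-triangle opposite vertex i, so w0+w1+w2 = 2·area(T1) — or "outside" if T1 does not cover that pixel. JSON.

T0:
  2·area = 16
  edge (10, 12)→(2, 2): d=(-8,-10) top-left  bias=+0
  edge (2, 2)→(10, 10): d=(8,8) right/bottom  bias=-1
  edge (10, 10)→(10, 12): d=(0,2) right/bottom  bias=-1
    (0,0)@(1, 1): e=[-2,0,18] → .  [on edge]
    (1,1)@(3, 3): e=[2,0,14] → .  [on edge]
    (2,2)@(5, 5): e=[6,0,10] → .  [on edge]
    (3,3)@(7, 7): e=[10,0,6] → .  [on edge]
    (4,4)@(9, 9): e=[14,0,2] → .  [on edge]
    (5,5)@(11, 11): e=[18,0,-2] → .  [on edge]
    (6,6)@(13, 13): e=[22,0,-6] → .  [on edge]
    (7,7)@(15, 15): e=[26,0,-10] → .  [on edge]
  covered (0 px):
    . . . . . . . .
    . . . . . . . .
    . . . . . . . .
    . . . . . . . .
    . . . . . . . .
    . . . . . . . .
    . . . . . . . .
    . . . . . . . .
    . . . . . . . .
T1:
  2·area = 196
  edge (16, 10)→(6, 18): d=(-10,8) right/bottom  bias=-1
  edge (6, 18)→(4, 0): d=(-2,-18) top-left  bias=+0
  edge (4, 0)→(16, 10): d=(12,10) right/bottom  bias=-1
    (2,0)@(5, 1): e=[178,16,2] → X
    (3,0)@(7, 1): e=[162,52,-18] → .
    (2,1)@(5, 3): e=[158,12,26] → X
    (3,1)@(7, 3): e=[142,48,6] → X
    (4,1)@(9, 3): e=[126,84,-14] → .
    (2,2)@(5, 5): e=[138,8,50] → X
    (4,2)@(9, 5): e=[106,80,10] → X
    (5,2)@(11, 5): e=[90,116,-10] → .
    (2,3)@(5, 7): e=[118,4,74] → X
    (5,3)@(11, 7): e=[70,112,14] → X
    (6,3)@(13, 7): e=[54,148,-6] → .
    (2,4)@(5, 9): e=[98,0,98] → X  [on edge]
  covered (25 px):
    . . X . . . . .
    . . X X . . . .
    . . X X X . . .
    . . X X X X . .
    . . X X X X X .
    . . . X X X X .
    . . . X X X . .
    . . . X X . . .
    . . . X . . . .

Result: [16,2,178]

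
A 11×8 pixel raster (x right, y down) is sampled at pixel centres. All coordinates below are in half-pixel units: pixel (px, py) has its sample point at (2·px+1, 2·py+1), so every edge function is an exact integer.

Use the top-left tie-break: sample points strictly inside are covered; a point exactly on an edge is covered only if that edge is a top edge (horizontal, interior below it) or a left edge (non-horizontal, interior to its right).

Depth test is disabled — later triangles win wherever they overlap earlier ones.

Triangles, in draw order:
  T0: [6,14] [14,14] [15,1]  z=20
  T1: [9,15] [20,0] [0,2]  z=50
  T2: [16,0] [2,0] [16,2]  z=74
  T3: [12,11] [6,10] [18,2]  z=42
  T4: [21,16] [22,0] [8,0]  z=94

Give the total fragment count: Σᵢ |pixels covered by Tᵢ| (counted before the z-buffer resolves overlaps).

T0:
  2·area = 104  (B↔C swapped to make it positive)
  edge (6, 14)→(15, 1): d=(9,-13) top-left  bias=+0
  edge (15, 1)→(14, 14): d=(-1,13) right/bottom  bias=-1
  edge (14, 14)→(6, 14): d=(-8,0) right/bottom  bias=-1
    (7,0)@(15, 1): e=[0,0,104] → ·  [on edge]
    (6,2)@(13, 5): e=[10,22,72] → #
    (7,2)@(15, 5): e=[36,-4,72] → ·
    (5,3)@(11, 7): e=[2,46,56] → #
    (7,3)@(15, 7): e=[54,-6,56] → ·
    (5,4)@(11, 9): e=[20,44,40] → #
    (7,4)@(15, 9): e=[72,-8,40] → ·
    (4,5)@(9, 11): e=[12,68,24] → #
    (7,5)@(15, 11): e=[90,-10,24] → ·
    (3,6)@(7, 13): e=[4,92,8] → #
    (7,6)@(15, 13): e=[108,-12,8] → ·
    (3,7)@(7, 15): e=[22,90,-8] → ·
  covered (12 px):
    · · · · · · · · · · ·
    · · · · · · · · · · ·
    · · · · · · # · · · ·
    · · · · · # # · · · ·
    · · · · · # # · · · ·
    · · · · # # # · · · ·
    · · · # # # # · · · ·
    · · · · · · · · · · ·
T1:
  2·area = 278  (B↔C swapped to make it positive)
  edge (9, 15)→(0, 2): d=(-9,-13) top-left  bias=+0
  edge (0, 2)→(20, 0): d=(20,-2) top-left  bias=+0
  edge (20, 0)→(9, 15): d=(-11,15) right/bottom  bias=-1
    (5,0)@(11, 1): e=[152,2,124] → #
    (6,0)@(13, 1): e=[178,6,94] → #
    (7,0)@(15, 1): e=[204,10,64] → #
    (8,0)@(17, 1): e=[230,14,34] → #
    (9,0)@(19, 1): e=[256,18,4] → #
    (10,0)@(21, 1): e=[282,22,-26] → ·
    (0,1)@(1, 3): e=[4,22,252] → #
    (1,1)@(3, 3): e=[30,26,222] → #
    (2,1)@(5, 3): e=[56,30,192] → #
    (3,1)@(7, 3): e=[82,34,162] → #
    (4,1)@(9, 3): e=[108,38,132] → #
    (9,1)@(19, 3): e=[238,58,-18] → ·
    (4,7)@(9, 15): e=[0,278,0] → ·  [on edge]
  covered (35 px):
    · · · · · # # # # # ·
    # # # # # # # # # · ·
    · # # # # # # # · · ·
    · · # # # # # · · · ·
    · · # # # # # · · · ·
    · · · # # # · · · · ·
    · · · · # · · · · · ·
    · · · · · · · · · · ·
T2:
  2·area = 28  (B↔C swapped to make it positive)
  edge (16, 0)→(16, 2): d=(0,2) right/bottom  bias=-1
  edge (16, 2)→(2, 0): d=(-14,-2) top-left  bias=+0
  edge (2, 0)→(16, 0): d=(14,0) top-left  bias=+0
    (4,0)@(9, 1): e=[14,0,14] → #  [on edge]
    (5,0)@(11, 1): e=[10,4,14] → #
    (6,0)@(13, 1): e=[6,8,14] → #
    (7,0)@(15, 1): e=[2,12,14] → #
    (8,0)@(17, 1): e=[-2,16,14] → ·
    (4,1)@(9, 3): e=[14,-28,42] → ·
    (5,1)@(11, 3): e=[10,-24,42] → ·
    (6,1)@(13, 3): e=[6,-20,42] → ·
    (7,1)@(15, 3): e=[2,-16,42] → ·
  covered (4 px):
    · · · · # # # # · · ·
    · · · · · · · · · · ·
    · · · · · · · · · · ·
    · · · · · · · · · · ·
    · · · · · · · · · · ·
    · · · · · · · · · · ·
    · · · · · · · · · · ·
    · · · · · · · · · · ·
T3:
  2·area = 60
  edge (12, 11)→(6, 10): d=(-6,-1) top-left  bias=+0
  edge (6, 10)→(18, 2): d=(12,-8) top-left  bias=+0
  edge (18, 2)→(12, 11): d=(-6,9) right/bottom  bias=-1
    (8,1)@(17, 3): e=[53,4,3] → #
    (9,1)@(19, 3): e=[55,20,-15] → ·
    (7,2)@(15, 5): e=[39,12,9] → #
    (8,2)@(17, 5): e=[41,28,-9] → ·
    (5,3)@(11, 7): e=[23,4,33] → #
    (6,3)@(13, 7): e=[25,20,15] → #
    (7,3)@(15, 7): e=[27,36,-3] → ·
    (4,4)@(9, 9): e=[9,12,39] → #
    (7,4)@(15, 9): e=[15,60,-15] → ·
    (4,5)@(9, 11): e=[-3,36,27] → ·
    (5,5)@(11, 11): e=[-1,52,9] → ·
    (6,5)@(13, 11): e=[1,68,-9] → ·
  covered (7 px):
    · · · · · · · · · · ·
    · · · · · · · · # · ·
    · · · · · · · # · · ·
    · · · · · # # · · · ·
    · · · · # # # · · · ·
    · · · · · · · · · · ·
    · · · · · · · · · · ·
    · · · · · · · · · · ·
T4:
  2·area = 224  (B↔C swapped to make it positive)
  edge (21, 16)→(8, 0): d=(-13,-16) top-left  bias=+0
  edge (8, 0)→(22, 0): d=(14,0) top-left  bias=+0
  edge (22, 0)→(21, 16): d=(-1,16) right/bottom  bias=-1
    (4,0)@(9, 1): e=[3,14,207] → #
    (5,0)@(11, 1): e=[35,14,175] → #
    (6,0)@(13, 1): e=[67,14,143] → #
    (7,0)@(15, 1): e=[99,14,111] → #
    (8,0)@(17, 1): e=[131,14,79] → #
    (9,0)@(19, 1): e=[163,14,47] → #
    (10,0)@(21, 1): e=[195,14,15] → #
    (4,1)@(9, 3): e=[-23,42,205] → ·
    (5,1)@(11, 3): e=[9,42,173] → #
    (5,2)@(11, 5): e=[-17,70,171] → ·
    (6,2)@(13, 5): e=[15,70,139] → #
    (6,3)@(13, 7): e=[-11,98,137] → ·
  covered (31 px):
    · · · · # # # # # # #
    · · · · · # # # # # #
    · · · · · · # # # # #
    · · · · · · · # # # #
    · · · · · · · · # # #
    · · · · · · · · # # #
    · · · · · · · · · # #
    · · · · · · · · · · #

Final: 89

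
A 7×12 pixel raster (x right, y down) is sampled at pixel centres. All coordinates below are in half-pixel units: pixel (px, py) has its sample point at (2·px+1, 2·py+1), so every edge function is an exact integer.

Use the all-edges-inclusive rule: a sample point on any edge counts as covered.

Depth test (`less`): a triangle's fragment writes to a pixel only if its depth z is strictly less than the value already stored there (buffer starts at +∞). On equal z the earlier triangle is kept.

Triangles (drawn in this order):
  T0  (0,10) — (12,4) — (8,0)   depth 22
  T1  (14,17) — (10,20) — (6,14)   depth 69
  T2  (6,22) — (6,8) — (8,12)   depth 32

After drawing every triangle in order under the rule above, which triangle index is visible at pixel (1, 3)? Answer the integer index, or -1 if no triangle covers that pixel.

T0:
  2·area = 72  (B↔C swapped to make it positive)
  edge (0, 10)→(8, 0): d=(8,-10) inclusive
  edge (8, 0)→(12, 4): d=(4,4) inclusive
  edge (12, 4)→(0, 10): d=(-12,6) inclusive
    (4,0)@(9, 1): e=[18,0,54] → #  [on edge]
    (5,0)@(11, 1): e=[38,-8,42] → ·
    (3,1)@(7, 3): e=[14,16,42] → #
    (5,1)@(11, 3): e=[54,0,18] → #  [on edge]
    (6,1)@(13, 3): e=[74,-8,6] → ·
    (2,2)@(5, 5): e=[10,32,30] → #
    (5,2)@(11, 5): e=[70,8,-6] → ·
    (6,2)@(13, 5): e=[90,0,-18] → ·  [on edge]
    (1,3)@(3, 7): e=[6,48,18] → #
    (3,3)@(7, 7): e=[46,32,-6] → ·
    (4,3)@(9, 7): e=[66,24,-18] → ·
    (0,4)@(1, 9): e=[2,64,6] → #
  covered (10 px):
    · · · · # · ·
    · · · # # # ·
    · · # # # · ·
    · # # · · · ·
    # · · · · · ·
    · · · · · · ·
    · · · · · · ·
    · · · · · · ·
    · · · · · · ·
    · · · · · · ·
    · · · · · · ·
    · · · · · · ·
T1:
  2·area = 36
  edge (14, 17)→(10, 20): d=(-4,3) inclusive
  edge (10, 20)→(6, 14): d=(-4,-6) inclusive
  edge (6, 14)→(14, 17): d=(8,3) inclusive
    (3,7)@(7, 15): e=[29,2,5] → #
    (4,7)@(9, 15): e=[23,14,-1] → ·
    (3,8)@(7, 17): e=[21,-6,21] → ·
    (4,8)@(9, 17): e=[15,6,15] → #
    (5,8)@(11, 17): e=[9,18,9] → #
    (6,8)@(13, 17): e=[3,30,3] → #
    (4,9)@(9, 19): e=[7,-2,31] → ·
    (5,9)@(11, 19): e=[1,10,25] → #
    (6,9)@(13, 19): e=[-5,22,19] → ·
    (5,10)@(11, 21): e=[-7,2,41] → ·
  covered (5 px):
    · · · · · · ·
    · · · · · · ·
    · · · · · · ·
    · · · · · · ·
    · · · · · · ·
    · · · · · · ·
    · · · · · · ·
    · · · # · · ·
    · · · · # # #
    · · · · · # ·
    · · · · · · ·
    · · · · · · ·
T2:
  2·area = 28
  edge (6, 22)→(6, 8): d=(0,-14) inclusive
  edge (6, 8)→(8, 12): d=(2,4) inclusive
  edge (8, 12)→(6, 22): d=(-2,10) inclusive
    (4,3)@(9, 7): e=[42,-14,0] → ·  [on edge]
    (3,5)@(7, 11): e=[14,2,12] → #
    (4,5)@(9, 11): e=[42,-6,-8] → ·
    (3,6)@(7, 13): e=[14,6,8] → #
    (4,6)@(9, 13): e=[42,-2,-12] → ·
    (3,7)@(7, 15): e=[14,10,4] → #
    (4,7)@(9, 15): e=[42,2,-16] → ·
    (3,8)@(7, 17): e=[14,14,0] → #  [on edge]
    (4,8)@(9, 17): e=[42,6,-20] → ·
    (3,9)@(7, 19): e=[14,18,-4] → ·
  covered (4 px):
    · · · · · · ·
    · · · · · · ·
    · · · · · · ·
    · · · · · · ·
    · · · · · · ·
    · · · # · · ·
    · · · # · · ·
    · · · # · · ·
    · · · # · · ·
    · · · · · · ·
    · · · · · · ·
    · · · · · · ·

Z-buffer (winner per pixel, '.' = empty):
  . . . . 0 . .
  . . . 0 0 0 .
  . . 0 0 0 . .
  . 0 0 . . . .
  0 . . . . . .
  . . . 2 . . .
  . . . 2 . . .
  . . . 2 . . .
  . . . 2 1 1 1
  . . . . . 1 .
  . . . . . . .
  . . . . . . .

Answer: 0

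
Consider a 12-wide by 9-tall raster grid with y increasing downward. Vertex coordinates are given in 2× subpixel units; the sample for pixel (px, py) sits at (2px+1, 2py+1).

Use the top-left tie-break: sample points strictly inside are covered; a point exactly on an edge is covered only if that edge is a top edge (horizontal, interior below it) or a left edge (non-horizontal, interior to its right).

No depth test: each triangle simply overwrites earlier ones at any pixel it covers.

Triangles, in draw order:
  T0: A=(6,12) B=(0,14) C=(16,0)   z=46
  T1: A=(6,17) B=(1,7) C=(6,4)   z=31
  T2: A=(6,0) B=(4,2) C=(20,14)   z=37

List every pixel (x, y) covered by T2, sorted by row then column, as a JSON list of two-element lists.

T0:
  2·area = 52
  edge (6, 12)→(0, 14): d=(-6,2) right/bottom  bias=-1
  edge (0, 14)→(16, 0): d=(16,-14) top-left  bias=+0
  edge (16, 0)→(6, 12): d=(-10,12) right/bottom  bias=-1
    (7,0)@(15, 1): e=[48,2,2] → #
    (8,0)@(17, 1): e=[44,30,-22] → ·
    (6,1)@(13, 3): e=[40,6,6] → #
    (7,1)@(15, 3): e=[36,34,-18] → ·
    (5,2)@(11, 5): e=[32,10,10] → #
    (6,2)@(13, 5): e=[28,38,-14] → ·
    (4,3)@(9, 7): e=[24,14,14] → #
    (5,3)@(11, 7): e=[20,42,-10] → ·
    (10,3)@(21, 7): e=[0,182,-130] → ·  [on edge]
    (3,4)@(7, 9): e=[16,18,18] → #
    (4,4)@(9, 9): e=[12,46,-6] → ·
    (7,4)@(15, 9): e=[0,130,-78] → ·  [on edge]
    (4,5)@(9, 11): e=[0,78,-26] → ·  [on edge]
    (1,6)@(3, 13): e=[0,26,26] → ·  [on edge]
  covered (6 px):
    · · · · · · · # · · · ·
    · · · · · · # · · · · ·
    · · · · · # · · · · · ·
    · · · · # · · · · · · ·
    · · · # · · · · · · · ·
    · · # · · · · · · · · ·
    · · · · · · · · · · · ·
    · · · · · · · · · · · ·
    · · · · · · · · · · · ·
T1:
  2·area = 65
  edge (6, 17)→(1, 7): d=(-5,-10) top-left  bias=+0
  edge (1, 7)→(6, 4): d=(5,-3) top-left  bias=+0
  edge (6, 4)→(6, 17): d=(0,13) right/bottom  bias=-1
    (5,0)@(11, 1): e=[130,0,-65] → ·  [on edge]
    (2,2)@(5, 5): e=[50,2,13] → #
    (3,2)@(7, 5): e=[70,8,-13] → ·
    (0,3)@(1, 7): e=[0,0,65] → #  [on edge]
    (1,3)@(3, 7): e=[20,6,39] → #
    (3,3)@(7, 7): e=[60,18,-13] → ·
    (0,4)@(1, 9): e=[-10,10,65] → ·
    (1,4)@(3, 9): e=[10,16,39] → #
    (3,4)@(7, 9): e=[50,28,-13] → ·
    (1,5)@(3, 11): e=[0,26,39] → #  [on edge]
    (3,5)@(7, 11): e=[40,38,-13] → ·
    (1,6)@(3, 13): e=[-10,36,39] → ·
    (2,7)@(5, 15): e=[0,52,13] → #  [on edge]
  covered (10 px):
    · · · · · · · · · · · ·
    · · · · · · · · · · · ·
    · · # · · · · · · · · ·
    # # # · · · · · · · · ·
    · # # · · · · · · · · ·
    · # # · · · · · · · · ·
    · · # · · · · · · · · ·
    · · # · · · · · · · · ·
    · · · · · · · · · · · ·
T2:
  2·area = 56  (B↔C swapped to make it positive)
  edge (6, 0)→(20, 14): d=(14,14) right/bottom  bias=-1
  edge (20, 14)→(4, 2): d=(-16,-12) top-left  bias=+0
  edge (4, 2)→(6, 0): d=(2,-2) top-left  bias=+0
    (2,0)@(5, 1): e=[28,28,0] → #  [on edge]
    (3,0)@(7, 1): e=[0,52,4] → ·  [on edge]
    (1,1)@(3, 3): e=[84,-28,0] → ·  [on edge]
    (2,1)@(5, 3): e=[56,-4,4] → ·
    (3,1)@(7, 3): e=[28,20,8] → #
    (4,1)@(9, 3): e=[0,44,12] → ·  [on edge]
    (0,2)@(1, 5): e=[140,-84,0] → ·  [on edge]
    (3,2)@(7, 5): e=[56,-12,12] → ·
    (4,2)@(9, 5): e=[28,12,16] → #
    (5,2)@(11, 5): e=[0,36,20] → ·  [on edge]
    (4,3)@(9, 7): e=[56,-20,20] → ·
    (5,3)@(11, 7): e=[28,4,24] → #
    (6,3)@(13, 7): e=[0,28,28] → ·  [on edge]
    (7,4)@(15, 9): e=[0,20,36] → ·  [on edge]
    (8,5)@(17, 11): e=[0,12,44] → ·  [on edge]
    (9,6)@(19, 13): e=[0,4,52] → ·  [on edge]
    (10,7)@(21, 15): e=[0,-4,60] → ·  [on edge]
    (11,8)@(23, 17): e=[0,-12,68] → ·  [on edge]
  covered (4 px):
    · · # · · · · · · · · ·
    · · · # · · · · · · · ·
    · · · · # · · · · · · ·
    · · · · · # · · · · · ·
    · · · · · · · · · · · ·
    · · · · · · · · · · · ·
    · · · · · · · · · · · ·
    · · · · · · · · · · · ·
    · · · · · · · · · · · ·

Final: [[2,0],[3,1],[4,2],[5,3]]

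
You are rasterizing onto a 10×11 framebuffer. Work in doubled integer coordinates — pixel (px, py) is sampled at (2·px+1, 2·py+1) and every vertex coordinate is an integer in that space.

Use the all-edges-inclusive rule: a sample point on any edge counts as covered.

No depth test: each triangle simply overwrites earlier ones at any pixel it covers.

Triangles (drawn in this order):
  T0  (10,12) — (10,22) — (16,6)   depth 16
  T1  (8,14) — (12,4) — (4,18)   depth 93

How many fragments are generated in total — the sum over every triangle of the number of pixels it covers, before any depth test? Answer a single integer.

T0:
  2·area = 60  (B↔C swapped to make it positive)
  edge (10, 12)→(16, 6): d=(6,-6) inclusive
  edge (16, 6)→(10, 22): d=(-6,16) inclusive
  edge (10, 22)→(10, 12): d=(0,-10) inclusive
    (9,1)@(19, 3): e=[0,-30,90] → ·  [on edge]
    (8,2)@(17, 5): e=[0,-10,70] → ·  [on edge]
    (7,3)@(15, 7): e=[0,10,50] → █  [on edge]
    (8,3)@(17, 7): e=[12,-22,70] → ·
    (6,4)@(13, 9): e=[0,30,30] → █  [on edge]
    (7,4)@(15, 9): e=[12,-2,50] → ·
    (5,5)@(11, 11): e=[0,50,10] → █  [on edge]
    (7,5)@(15, 11): e=[24,-14,50] → ·
    (4,6)@(9, 13): e=[0,70,-10] → ·  [on edge]
    (5,6)@(11, 13): e=[12,38,10] → █
    (7,6)@(15, 13): e=[36,-26,50] → ·
    (3,7)@(7, 15): e=[0,90,-30] → ·  [on edge]
    (2,8)@(5, 17): e=[0,110,-50] → ·  [on edge]
    (1,9)@(3, 19): e=[0,130,-70] → ·  [on edge]
    (0,10)@(1, 21): e=[0,150,-90] → ·  [on edge]
  covered (9 px):
    · · · · · · · · · ·
    · · · · · · · · · ·
    · · · · · · · · · ·
    · · · · · · · █ · ·
    · · · · · · █ · · ·
    · · · · · █ █ · · ·
    · · · · · █ █ · · ·
    · · · · · █ · · · ·
    · · · · · █ · · · ·
    · · · · · █ · · · ·
    · · · · · · · · · ·
T1:
  2·area = 24  (B↔C swapped to make it positive)
  edge (8, 14)→(4, 18): d=(-4,4) inclusive
  edge (4, 18)→(12, 4): d=(8,-14) inclusive
  edge (12, 4)→(8, 14): d=(-4,10) inclusive
    (9,1)@(19, 3): e=[0,90,-66] → ·  [on edge]
    (8,2)@(17, 5): e=[0,78,-54] → ·  [on edge]
    (7,3)@(15, 7): e=[0,66,-42] → ·  [on edge]
    (6,4)@(13, 9): e=[0,54,-30] → ·  [on edge]
    (4,5)@(9, 11): e=[8,14,2] → █
    (5,5)@(11, 11): e=[0,42,-18] → ·  [on edge]
    (3,6)@(7, 13): e=[8,2,14] → █
    (4,6)@(9, 13): e=[0,30,-6] → ·  [on edge]
    (3,7)@(7, 15): e=[0,18,6] → █  [on edge]
    (4,7)@(9, 15): e=[-8,46,-14] → ·
    (2,8)@(5, 17): e=[0,6,18] → █  [on edge]
    (3,8)@(7, 17): e=[-8,34,-2] → ·
    (1,9)@(3, 19): e=[0,-6,30] → ·  [on edge]
    (0,10)@(1, 21): e=[0,-18,42] → ·  [on edge]
  covered (4 px):
    · · · · · · · · · ·
    · · · · · · · · · ·
    · · · · · · · · · ·
    · · · · · · · · · ·
    · · · · · · · · · ·
    · · · · █ · · · · ·
    · · · █ · · · · · ·
    · · · █ · · · · · ·
    · · █ · · · · · · ·
    · · · · · · · · · ·
    · · · · · · · · · ·

Result: 13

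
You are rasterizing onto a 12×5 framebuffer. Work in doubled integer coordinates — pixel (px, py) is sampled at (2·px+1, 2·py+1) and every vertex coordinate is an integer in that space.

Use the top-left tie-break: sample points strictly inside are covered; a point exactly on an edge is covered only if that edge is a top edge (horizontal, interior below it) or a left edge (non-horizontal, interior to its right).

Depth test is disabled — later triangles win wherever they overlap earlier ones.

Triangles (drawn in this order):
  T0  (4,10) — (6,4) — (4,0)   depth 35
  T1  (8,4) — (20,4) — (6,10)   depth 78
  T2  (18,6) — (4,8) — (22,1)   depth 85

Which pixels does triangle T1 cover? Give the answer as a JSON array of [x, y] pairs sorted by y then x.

T0:
  2·area = 20  (B↔C swapped to make it positive)
  edge (4, 10)→(4, 0): d=(0,-10) top-left  bias=+0
  edge (4, 0)→(6, 4): d=(2,4) right/bottom  bias=-1
  edge (6, 4)→(4, 10): d=(-2,6) right/bottom  bias=-1
    (3,0)@(7, 1): e=[30,-10,0] → .  [on edge]
    (2,1)@(5, 3): e=[10,2,8] → X
    (3,1)@(7, 3): e=[30,-6,-4] → .
    (2,2)@(5, 5): e=[10,6,4] → X
    (3,2)@(7, 5): e=[30,-2,-8] → .
    (2,3)@(5, 7): e=[10,10,0] → .  [on edge]
  covered (2 px):
    . . . . . . . . . . . .
    . . X . . . . . . . . .
    . . X . . . . . . . . .
    . . . . . . . . . . . .
    . . . . . . . . . . . .
T1:
  2·area = 72
  edge (8, 4)→(20, 4): d=(12,0) top-left  bias=+0
  edge (20, 4)→(6, 10): d=(-14,6) right/bottom  bias=-1
  edge (6, 10)→(8, 4): d=(2,-6) top-left  bias=+0
    (4,0)@(9, 1): e=[-36,108,0] → .  [on edge]
    (4,2)@(9, 5): e=[12,52,8] → X
    (5,2)@(11, 5): e=[12,40,20] → X
    (6,2)@(13, 5): e=[12,28,32] → X
    (7,2)@(15, 5): e=[12,16,44] → X
    (8,2)@(17, 5): e=[12,4,56] → X
    (9,2)@(19, 5): e=[12,-8,68] → .
    (3,3)@(7, 7): e=[36,36,0] → X  [on edge]
    (6,3)@(13, 7): e=[36,0,36] → .  [on edge]
    (7,3)@(15, 7): e=[36,-12,48] → .
    (8,3)@(17, 7): e=[36,-24,60] → .
    (3,4)@(7, 9): e=[60,8,4] → X
  covered (9 px):
    . . . . . . . . . . . .
    . . . . . . . . . . . .
    . . . . X X X X X . . .
    . . . X X X . . . . . .
    . . . X . . . . . . . .
T2:
  2·area = 62
  edge (18, 6)→(4, 8): d=(-14,2) right/bottom  bias=-1
  edge (4, 8)→(22, 1): d=(18,-7) top-left  bias=+0
  edge (22, 1)→(18, 6): d=(-4,5) right/bottom  bias=-1
    (8,1)@(17, 3): e=[44,1,17] → X
    (9,1)@(19, 3): e=[40,15,7] → X
    (10,1)@(21, 3): e=[36,29,-3] → .
    (6,2)@(13, 5): e=[24,9,29] → X
    (7,2)@(15, 5): e=[20,23,19] → X
    (9,2)@(19, 5): e=[12,51,-1] → .
    (3,3)@(7, 7): e=[8,3,51] → X
    (4,3)@(9, 7): e=[4,17,41] → X
    (5,3)@(11, 7): e=[0,31,31] → .  [on edge]
    (6,3)@(13, 7): e=[-4,45,21] → .
    (7,3)@(15, 7): e=[-8,59,11] → .
    (8,3)@(17, 7): e=[-12,73,1] → .
  covered (7 px):
    . . . . . . . . . . . .
    . . . . . . . . X X . .
    . . . . . . X X X . . .
    . . . X X . . . . . . .
    . . . . . . . . . . . .

Answer: [[4,2],[5,2],[6,2],[7,2],[8,2],[3,3],[4,3],[5,3],[3,4]]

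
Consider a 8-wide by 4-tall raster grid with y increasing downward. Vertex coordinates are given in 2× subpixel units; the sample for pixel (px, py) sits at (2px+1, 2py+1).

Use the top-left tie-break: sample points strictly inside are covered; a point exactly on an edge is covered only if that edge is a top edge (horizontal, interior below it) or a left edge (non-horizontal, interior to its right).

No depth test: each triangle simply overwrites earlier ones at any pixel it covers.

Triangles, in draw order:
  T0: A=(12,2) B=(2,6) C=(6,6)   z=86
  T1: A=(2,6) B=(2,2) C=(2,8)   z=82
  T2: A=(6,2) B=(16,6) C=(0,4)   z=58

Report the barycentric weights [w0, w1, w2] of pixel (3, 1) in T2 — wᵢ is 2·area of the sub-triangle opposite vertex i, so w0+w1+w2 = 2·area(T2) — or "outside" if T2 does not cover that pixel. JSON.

T0:
  2·area = 16  (B↔C swapped to make it positive)
  edge (12, 2)→(6, 6): d=(-6,4) right/bottom  bias=-1
  edge (6, 6)→(2, 6): d=(-4,0) right/bottom  bias=-1
  edge (2, 6)→(12, 2): d=(10,-4) top-left  bias=+0
    (2,2)@(5, 5): e=[10,4,2] → X
    (3,2)@(7, 5): e=[2,4,10] → X
    (4,2)@(9, 5): e=[-6,4,18] → .
    (2,3)@(5, 7): e=[-2,-4,22] → .
    (3,3)@(7, 7): e=[-10,-4,30] → .
  covered (2 px):
    . . . . . . . .
    . . . . . . . .
    . . X X . . . .
    . . . . . . . .
T1:
  degenerate (2·area = 0) — covers nothing
T2:
  2·area = 44
  edge (6, 2)→(16, 6): d=(10,4) right/bottom  bias=-1
  edge (16, 6)→(0, 4): d=(-16,-2) top-left  bias=+0
  edge (0, 4)→(6, 2): d=(6,-2) top-left  bias=+0
    (4,0)@(9, 1): e=[-22,66,0] → .  [on edge]
    (1,1)@(3, 3): e=[22,22,0] → X  [on edge]
    (2,1)@(5, 3): e=[14,26,4] → X
    (3,1)@(7, 3): e=[6,30,8] → X
    (4,1)@(9, 3): e=[-2,34,12] → .
    (1,2)@(3, 5): e=[42,-10,12] → .
    (2,2)@(5, 5): e=[34,-6,16] → .
    (3,2)@(7, 5): e=[26,-2,20] → .
    (4,2)@(9, 5): e=[18,2,24] → X
    (5,2)@(11, 5): e=[10,6,28] → X
    (6,2)@(13, 5): e=[2,10,32] → X
    (7,2)@(15, 5): e=[-6,14,36] → .
  covered (6 px):
    . . . . . . . .
    . X X X . . . .
    . . . . X X X .
    . . . . . . . .

Answer: [30,8,6]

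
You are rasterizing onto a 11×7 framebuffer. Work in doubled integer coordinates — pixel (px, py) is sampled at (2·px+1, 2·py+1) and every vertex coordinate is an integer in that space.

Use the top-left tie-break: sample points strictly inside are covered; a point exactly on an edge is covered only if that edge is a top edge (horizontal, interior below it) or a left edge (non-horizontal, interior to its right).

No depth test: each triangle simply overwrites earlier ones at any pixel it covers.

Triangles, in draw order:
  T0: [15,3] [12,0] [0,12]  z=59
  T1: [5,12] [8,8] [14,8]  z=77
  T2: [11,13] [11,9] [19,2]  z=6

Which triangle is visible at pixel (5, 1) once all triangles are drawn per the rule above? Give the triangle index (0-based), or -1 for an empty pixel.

T0:
  2·area = 72  (B↔C swapped to make it positive)
  edge (15, 3)→(0, 12): d=(-15,9) right/bottom  bias=-1
  edge (0, 12)→(12, 0): d=(12,-12) top-left  bias=+0
  edge (12, 0)→(15, 3): d=(3,3) right/bottom  bias=-1
    (5,0)@(11, 1): e=[66,0,6] → #  [on edge]
    (6,0)@(13, 1): e=[48,24,0] → ·  [on edge]
    (4,1)@(9, 3): e=[54,0,18] → #  [on edge]
    (6,1)@(13, 3): e=[18,48,6] → #
    (7,1)@(15, 3): e=[0,72,0] → ·  [on edge]
    (3,2)@(7, 5): e=[42,0,30] → #  [on edge]
    (6,2)@(13, 5): e=[-12,72,12] → ·
    (8,2)@(17, 5): e=[-48,120,0] → ·  [on edge]
    (2,3)@(5, 7): e=[30,0,42] → #  [on edge]
    (4,3)@(9, 7): e=[-6,48,30] → ·
    (5,3)@(11, 7): e=[-24,72,24] → ·
    (9,3)@(19, 7): e=[-96,168,0] → ·  [on edge]
    (1,4)@(3, 9): e=[18,0,54] → #  [on edge]
    (2,4)@(5, 9): e=[0,24,48] → ·  [on edge]
    (10,4)@(21, 9): e=[-144,216,0] → ·  [on edge]
    (0,5)@(1, 11): e=[6,0,66] → #  [on edge]
  covered (11 px):
    · · · · · # · · · · ·
    · · · · # # # · · · ·
    · · · # # # · · · · ·
    · · # # · · · · · · ·
    · # · · · · · · · · ·
    # · · · · · · · · · ·
    · · · · · · · · · · ·
T1:
  2·area = 24
  edge (5, 12)→(8, 8): d=(3,-4) top-left  bias=+0
  edge (8, 8)→(14, 8): d=(6,0) top-left  bias=+0
  edge (14, 8)→(5, 12): d=(-9,4) right/bottom  bias=-1
    (4,4)@(9, 9): e=[7,6,11] → #
    (5,4)@(11, 9): e=[15,6,3] → #
    (6,4)@(13, 9): e=[23,6,-5] → ·
    (3,5)@(7, 11): e=[5,18,1] → #
    (4,5)@(9, 11): e=[13,18,-7] → ·
    (5,5)@(11, 11): e=[21,18,-15] → ·
    (3,6)@(7, 13): e=[11,30,-17] → ·
  covered (3 px):
    · · · · · · · · · · ·
    · · · · · · · · · · ·
    · · · · · · · · · · ·
    · · · · · · · · · · ·
    · · · · # # · · · · ·
    · · · # · · · · · · ·
    · · · · · · · · · · ·
T2:
  2·area = 32
  edge (11, 13)→(11, 9): d=(0,-4) top-left  bias=+0
  edge (11, 9)→(19, 2): d=(8,-7) top-left  bias=+0
  edge (19, 2)→(11, 13): d=(-8,11) right/bottom  bias=-1
    (5,0)@(11, 1): e=[0,-64,96] → ·  [on edge]
    (5,1)@(11, 3): e=[0,-48,80] → ·  [on edge]
    (5,2)@(11, 5): e=[0,-32,64] → ·  [on edge]
    (5,3)@(11, 7): e=[0,-16,48] → ·  [on edge]
    (7,3)@(15, 7): e=[16,12,4] → #
    (8,3)@(17, 7): e=[24,26,-18] → ·
    (5,4)@(11, 9): e=[0,0,32] → #  [on edge]
    (6,4)@(13, 9): e=[8,14,10] → #
    (7,4)@(15, 9): e=[16,28,-12] → ·
    (5,5)@(11, 11): e=[0,16,16] → #  [on edge]
    (6,5)@(13, 11): e=[8,30,-6] → ·
    (5,6)@(11, 13): e=[0,32,0] → ·  [on edge]
  covered (4 px):
    · · · · · · · · · · ·
    · · · · · · · · · · ·
    · · · · · · · · · · ·
    · · · · · · · # · · ·
    · · · · · # # · · · ·
    · · · · · # · · · · ·
    · · · · · · · · · · ·

Z-buffer (winner per pixel, '.' = empty):
  . . . . . 0 . . . . .
  . . . . 0 0 0 . . . .
  . . . 0 0 0 . . . . .
  . . 0 0 . . . 2 . . .
  . 0 . . 1 2 2 . . . .
  0 . . 1 . 2 . . . . .
  . . . . . . . . . . .

Final: 0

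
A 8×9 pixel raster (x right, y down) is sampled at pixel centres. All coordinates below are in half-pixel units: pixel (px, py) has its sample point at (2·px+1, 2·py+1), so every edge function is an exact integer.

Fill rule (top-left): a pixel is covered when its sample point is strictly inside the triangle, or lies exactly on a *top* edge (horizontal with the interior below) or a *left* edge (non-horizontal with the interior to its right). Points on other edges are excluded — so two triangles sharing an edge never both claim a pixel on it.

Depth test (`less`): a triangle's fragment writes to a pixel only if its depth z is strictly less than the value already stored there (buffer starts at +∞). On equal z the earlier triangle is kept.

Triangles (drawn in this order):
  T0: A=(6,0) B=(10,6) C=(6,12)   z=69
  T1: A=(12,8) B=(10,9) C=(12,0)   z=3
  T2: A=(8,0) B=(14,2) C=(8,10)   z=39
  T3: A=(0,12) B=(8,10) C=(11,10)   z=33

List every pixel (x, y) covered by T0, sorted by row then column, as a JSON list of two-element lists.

T0:
  2·area = 48
  edge (6, 0)→(10, 6): d=(4,6) right/bottom  bias=-1
  edge (10, 6)→(6, 12): d=(-4,6) right/bottom  bias=-1
  edge (6, 12)→(6, 0): d=(0,-12) top-left  bias=+0
    (3,1)@(7, 3): e=[6,30,12] → #
    (4,1)@(9, 3): e=[-6,18,36] → ·
    (3,2)@(7, 5): e=[14,22,12] → #
    (4,2)@(9, 5): e=[2,10,36] → #
    (5,2)@(11, 5): e=[-10,-2,60] → ·
    (3,3)@(7, 7): e=[22,14,12] → #
    (5,3)@(11, 7): e=[-2,-10,60] → ·
    (3,4)@(7, 9): e=[30,6,12] → #
    (4,4)@(9, 9): e=[18,-6,36] → ·
    (3,5)@(7, 11): e=[38,-2,12] → ·
  covered (6 px):
    · · · · · · · ·
    · · · # · · · ·
    · · · # # · · ·
    · · · # # · · ·
    · · · # · · · ·
    · · · · · · · ·
    · · · · · · · ·
    · · · · · · · ·
    · · · · · · · ·
T1:
  2·area = 16
  edge (12, 8)→(10, 9): d=(-2,1) right/bottom  bias=-1
  edge (10, 9)→(12, 0): d=(2,-9) top-left  bias=+0
  edge (12, 0)→(12, 8): d=(0,8) right/bottom  bias=-1
    (5,2)@(11, 5): e=[7,1,8] → #
    (6,2)@(13, 5): e=[5,19,-8] → ·
    (5,3)@(11, 7): e=[3,5,8] → #
    (6,3)@(13, 7): e=[1,23,-8] → ·
    (5,4)@(11, 9): e=[-1,9,8] → ·
  covered (2 px):
    · · · · · · · ·
    · · · · · · · ·
    · · · · · # · ·
    · · · · · # · ·
    · · · · · · · ·
    · · · · · · · ·
    · · · · · · · ·
    · · · · · · · ·
    · · · · · · · ·
T2:
  2·area = 60
  edge (8, 0)→(14, 2): d=(6,2) right/bottom  bias=-1
  edge (14, 2)→(8, 10): d=(-6,8) right/bottom  bias=-1
  edge (8, 10)→(8, 0): d=(0,-10) top-left  bias=+0
    (4,0)@(9, 1): e=[4,46,10] → #
    (5,0)@(11, 1): e=[0,30,30] → ·  [on edge]
    (4,1)@(9, 3): e=[16,34,10] → #
    (5,1)@(11, 3): e=[12,18,30] → #
    (6,1)@(13, 3): e=[8,2,50] → #
    (7,1)@(15, 3): e=[4,-14,70] → ·
    (4,2)@(9, 5): e=[28,22,10] → #
    (6,2)@(13, 5): e=[20,-10,50] → ·
    (4,3)@(9, 7): e=[40,10,10] → #
    (5,3)@(11, 7): e=[36,-6,30] → ·
    (4,4)@(9, 9): e=[52,-2,10] → ·
  covered (7 px):
    · · · · # · · ·
    · · · · # # # ·
    · · · · # # · ·
    · · · · # · · ·
    · · · · · · · ·
    · · · · · · · ·
    · · · · · · · ·
    · · · · · · · ·
    · · · · · · · ·
T3:
  2·area = 6
  edge (0, 12)→(8, 10): d=(8,-2) top-left  bias=+0
  edge (8, 10)→(11, 10): d=(3,0) top-left  bias=+0
  edge (11, 10)→(0, 12): d=(-11,2) right/bottom  bias=-1
    (2,5)@(5, 11): e=[2,3,1] → #
    (3,5)@(7, 11): e=[6,3,-3] → ·
    (2,6)@(5, 13): e=[18,9,-21] → ·
  covered (1 px):
    · · · · · · · ·
    · · · · · · · ·
    · · · · · · · ·
    · · · · · · · ·
    · · · · · · · ·
    · · # · · · · ·
    · · · · · · · ·
    · · · · · · · ·
    · · · · · · · ·

Result: [[3,1],[3,2],[4,2],[3,3],[4,3],[3,4]]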